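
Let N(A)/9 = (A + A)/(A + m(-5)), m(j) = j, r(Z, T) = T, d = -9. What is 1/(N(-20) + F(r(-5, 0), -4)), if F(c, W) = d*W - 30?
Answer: 5/102 ≈ 0.049020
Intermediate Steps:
F(c, W) = -30 - 9*W (F(c, W) = -9*W - 30 = -30 - 9*W)
N(A) = 18*A/(-5 + A) (N(A) = 9*((A + A)/(A - 5)) = 9*((2*A)/(-5 + A)) = 9*(2*A/(-5 + A)) = 18*A/(-5 + A))
1/(N(-20) + F(r(-5, 0), -4)) = 1/(18*(-20)/(-5 - 20) + (-30 - 9*(-4))) = 1/(18*(-20)/(-25) + (-30 + 36)) = 1/(18*(-20)*(-1/25) + 6) = 1/(72/5 + 6) = 1/(102/5) = 5/102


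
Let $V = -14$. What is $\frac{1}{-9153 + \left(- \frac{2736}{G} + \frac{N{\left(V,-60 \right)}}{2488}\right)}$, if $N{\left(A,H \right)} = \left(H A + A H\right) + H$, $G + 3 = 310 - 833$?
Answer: $- \frac{163586}{1496345247} \approx -0.00010932$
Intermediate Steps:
$G = -526$ ($G = -3 + \left(310 - 833\right) = -3 - 523 = -526$)
$N{\left(A,H \right)} = H + 2 A H$ ($N{\left(A,H \right)} = \left(A H + A H\right) + H = 2 A H + H = H + 2 A H$)
$\frac{1}{-9153 + \left(- \frac{2736}{G} + \frac{N{\left(V,-60 \right)}}{2488}\right)} = \frac{1}{-9153 + \left(- \frac{2736}{-526} + \frac{\left(-60\right) \left(1 + 2 \left(-14\right)\right)}{2488}\right)} = \frac{1}{-9153 + \left(\left(-2736\right) \left(- \frac{1}{526}\right) + - 60 \left(1 - 28\right) \frac{1}{2488}\right)} = \frac{1}{-9153 + \left(\frac{1368}{263} + \left(-60\right) \left(-27\right) \frac{1}{2488}\right)} = \frac{1}{-9153 + \left(\frac{1368}{263} + 1620 \cdot \frac{1}{2488}\right)} = \frac{1}{-9153 + \left(\frac{1368}{263} + \frac{405}{622}\right)} = \frac{1}{-9153 + \frac{957411}{163586}} = \frac{1}{- \frac{1496345247}{163586}} = - \frac{163586}{1496345247}$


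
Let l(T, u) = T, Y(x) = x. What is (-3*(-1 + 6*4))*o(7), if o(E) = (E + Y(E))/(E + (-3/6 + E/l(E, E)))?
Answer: -644/5 ≈ -128.80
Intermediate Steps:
o(E) = 2*E/(1/2 + E) (o(E) = (E + E)/(E + (-3/6 + E/E)) = (2*E)/(E + (-3*1/6 + 1)) = (2*E)/(E + (-1/2 + 1)) = (2*E)/(E + 1/2) = (2*E)/(1/2 + E) = 2*E/(1/2 + E))
(-3*(-1 + 6*4))*o(7) = (-3*(-1 + 6*4))*(4*7/(1 + 2*7)) = (-3*(-1 + 24))*(4*7/(1 + 14)) = (-3*23)*(4*7/15) = -276*7/15 = -69*28/15 = -644/5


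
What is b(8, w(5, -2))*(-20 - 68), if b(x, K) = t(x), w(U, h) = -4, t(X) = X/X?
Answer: -88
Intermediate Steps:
t(X) = 1
b(x, K) = 1
b(8, w(5, -2))*(-20 - 68) = 1*(-20 - 68) = 1*(-88) = -88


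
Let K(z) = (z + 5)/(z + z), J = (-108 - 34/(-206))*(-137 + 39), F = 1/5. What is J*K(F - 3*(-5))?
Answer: 54968543/7828 ≈ 7022.0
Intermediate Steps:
F = ⅕ (F = 1*(⅕) = ⅕ ≈ 0.20000)
J = 1088486/103 (J = (-108 - 34*(-1/206))*(-98) = (-108 + 17/103)*(-98) = -11107/103*(-98) = 1088486/103 ≈ 10568.)
K(z) = (5 + z)/(2*z) (K(z) = (5 + z)/((2*z)) = (5 + z)*(1/(2*z)) = (5 + z)/(2*z))
J*K(F - 3*(-5)) = 1088486*((5 + (⅕ - 3*(-5)))/(2*(⅕ - 3*(-5))))/103 = 1088486*((5 + (⅕ + 15))/(2*(⅕ + 15)))/103 = 1088486*((5 + 76/5)/(2*(76/5)))/103 = 1088486*((½)*(5/76)*(101/5))/103 = (1088486/103)*(101/152) = 54968543/7828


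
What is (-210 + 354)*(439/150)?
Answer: 10536/25 ≈ 421.44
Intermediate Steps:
(-210 + 354)*(439/150) = 144*(439*(1/150)) = 144*(439/150) = 10536/25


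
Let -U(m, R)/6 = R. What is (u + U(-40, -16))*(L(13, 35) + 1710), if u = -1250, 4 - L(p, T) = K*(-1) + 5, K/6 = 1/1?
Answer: -1979110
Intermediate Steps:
K = 6 (K = 6/1 = 6*1 = 6)
U(m, R) = -6*R
L(p, T) = 5 (L(p, T) = 4 - (6*(-1) + 5) = 4 - (-6 + 5) = 4 - 1*(-1) = 4 + 1 = 5)
(u + U(-40, -16))*(L(13, 35) + 1710) = (-1250 - 6*(-16))*(5 + 1710) = (-1250 + 96)*1715 = -1154*1715 = -1979110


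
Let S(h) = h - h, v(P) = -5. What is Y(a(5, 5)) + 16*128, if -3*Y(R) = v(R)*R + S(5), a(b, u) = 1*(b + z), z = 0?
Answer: 6169/3 ≈ 2056.3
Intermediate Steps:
a(b, u) = b (a(b, u) = 1*(b + 0) = 1*b = b)
S(h) = 0
Y(R) = 5*R/3 (Y(R) = -(-5*R + 0)/3 = -(-5)*R/3 = 5*R/3)
Y(a(5, 5)) + 16*128 = (5/3)*5 + 16*128 = 25/3 + 2048 = 6169/3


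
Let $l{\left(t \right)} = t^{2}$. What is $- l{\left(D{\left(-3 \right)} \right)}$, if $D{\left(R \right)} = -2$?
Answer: $-4$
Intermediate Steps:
$- l{\left(D{\left(-3 \right)} \right)} = - \left(-2\right)^{2} = \left(-1\right) 4 = -4$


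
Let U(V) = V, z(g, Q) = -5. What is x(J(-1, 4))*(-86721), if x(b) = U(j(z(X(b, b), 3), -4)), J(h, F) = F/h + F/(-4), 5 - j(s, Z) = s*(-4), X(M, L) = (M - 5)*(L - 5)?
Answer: 1300815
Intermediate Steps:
X(M, L) = (-5 + L)*(-5 + M) (X(M, L) = (-5 + M)*(-5 + L) = (-5 + L)*(-5 + M))
j(s, Z) = 5 + 4*s (j(s, Z) = 5 - s*(-4) = 5 - (-4)*s = 5 + 4*s)
J(h, F) = -F/4 + F/h (J(h, F) = F/h + F*(-1/4) = F/h - F/4 = -F/4 + F/h)
x(b) = -15 (x(b) = 5 + 4*(-5) = 5 - 20 = -15)
x(J(-1, 4))*(-86721) = -15*(-86721) = 1300815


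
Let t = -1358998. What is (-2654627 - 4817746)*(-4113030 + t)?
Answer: 40889034282444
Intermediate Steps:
(-2654627 - 4817746)*(-4113030 + t) = (-2654627 - 4817746)*(-4113030 - 1358998) = -7472373*(-5472028) = 40889034282444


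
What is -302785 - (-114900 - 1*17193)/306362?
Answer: -92761686077/306362 ≈ -3.0278e+5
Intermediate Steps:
-302785 - (-114900 - 1*17193)/306362 = -302785 - (-114900 - 17193)/306362 = -302785 - (-132093)/306362 = -302785 - 1*(-132093/306362) = -302785 + 132093/306362 = -92761686077/306362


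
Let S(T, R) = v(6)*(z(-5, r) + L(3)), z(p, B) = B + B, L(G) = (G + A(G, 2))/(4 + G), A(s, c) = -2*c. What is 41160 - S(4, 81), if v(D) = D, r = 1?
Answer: 288042/7 ≈ 41149.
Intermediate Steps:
L(G) = (-4 + G)/(4 + G) (L(G) = (G - 2*2)/(4 + G) = (G - 4)/(4 + G) = (-4 + G)/(4 + G))
z(p, B) = 2*B
S(T, R) = 78/7 (S(T, R) = 6*(2*1 + (-4 + 3)/(4 + 3)) = 6*(2 - 1/7) = 6*(2 + (⅐)*(-1)) = 6*(2 - ⅐) = 6*(13/7) = 78/7)
41160 - S(4, 81) = 41160 - 1*78/7 = 41160 - 78/7 = 288042/7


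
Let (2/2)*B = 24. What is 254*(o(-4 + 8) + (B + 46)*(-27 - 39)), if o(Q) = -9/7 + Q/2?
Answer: -8213090/7 ≈ -1.1733e+6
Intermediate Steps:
B = 24
o(Q) = -9/7 + Q/2 (o(Q) = -9*1/7 + Q*(1/2) = -9/7 + Q/2)
254*(o(-4 + 8) + (B + 46)*(-27 - 39)) = 254*((-9/7 + (-4 + 8)/2) + (24 + 46)*(-27 - 39)) = 254*((-9/7 + (1/2)*4) + 70*(-66)) = 254*((-9/7 + 2) - 4620) = 254*(5/7 - 4620) = 254*(-32335/7) = -8213090/7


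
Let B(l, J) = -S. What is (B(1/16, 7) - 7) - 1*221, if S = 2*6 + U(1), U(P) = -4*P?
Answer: -236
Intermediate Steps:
S = 8 (S = 2*6 - 4*1 = 12 - 4 = 8)
B(l, J) = -8 (B(l, J) = -1*8 = -8)
(B(1/16, 7) - 7) - 1*221 = (-8 - 7) - 1*221 = -15 - 221 = -236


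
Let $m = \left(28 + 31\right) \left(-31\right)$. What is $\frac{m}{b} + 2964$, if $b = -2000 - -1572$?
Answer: $\frac{1270421}{428} \approx 2968.3$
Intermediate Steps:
$b = -428$ ($b = -2000 + 1572 = -428$)
$m = -1829$ ($m = 59 \left(-31\right) = -1829$)
$\frac{m}{b} + 2964 = - \frac{1829}{-428} + 2964 = \left(-1829\right) \left(- \frac{1}{428}\right) + 2964 = \frac{1829}{428} + 2964 = \frac{1270421}{428}$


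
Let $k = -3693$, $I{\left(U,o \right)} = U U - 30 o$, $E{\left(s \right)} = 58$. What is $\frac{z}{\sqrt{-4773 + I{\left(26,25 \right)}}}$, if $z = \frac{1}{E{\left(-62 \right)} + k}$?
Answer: $\frac{i \sqrt{4847}}{17618845} \approx 3.9515 \cdot 10^{-6} i$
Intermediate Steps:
$I{\left(U,o \right)} = U^{2} - 30 o$
$z = - \frac{1}{3635}$ ($z = \frac{1}{58 - 3693} = \frac{1}{-3635} = - \frac{1}{3635} \approx -0.0002751$)
$\frac{z}{\sqrt{-4773 + I{\left(26,25 \right)}}} = - \frac{1}{3635 \sqrt{-4773 + \left(26^{2} - 750\right)}} = - \frac{1}{3635 \sqrt{-4773 + \left(676 - 750\right)}} = - \frac{1}{3635 \sqrt{-4773 - 74}} = - \frac{1}{3635 \sqrt{-4847}} = - \frac{1}{3635 i \sqrt{4847}} = - \frac{\left(- \frac{1}{4847}\right) i \sqrt{4847}}{3635} = \frac{i \sqrt{4847}}{17618845}$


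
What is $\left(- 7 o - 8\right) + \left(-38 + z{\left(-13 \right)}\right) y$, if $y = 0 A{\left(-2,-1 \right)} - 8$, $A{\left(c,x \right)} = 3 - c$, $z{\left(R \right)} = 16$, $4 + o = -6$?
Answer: $238$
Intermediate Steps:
$o = -10$ ($o = -4 - 6 = -10$)
$y = -8$ ($y = 0 \left(3 - -2\right) - 8 = 0 \left(3 + 2\right) - 8 = 0 \cdot 5 - 8 = 0 - 8 = -8$)
$\left(- 7 o - 8\right) + \left(-38 + z{\left(-13 \right)}\right) y = \left(\left(-7\right) \left(-10\right) - 8\right) + \left(-38 + 16\right) \left(-8\right) = \left(70 - 8\right) - -176 = 62 + 176 = 238$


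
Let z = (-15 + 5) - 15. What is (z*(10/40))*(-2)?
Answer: 25/2 ≈ 12.500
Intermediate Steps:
z = -25 (z = -10 - 15 = -25)
(z*(10/40))*(-2) = -250/40*(-2) = -25*¼*(-2) = -25/4*(-2) = 25/2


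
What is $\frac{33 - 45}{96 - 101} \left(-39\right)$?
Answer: $- \frac{468}{5} \approx -93.6$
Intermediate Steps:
$\frac{33 - 45}{96 - 101} \left(-39\right) = - \frac{12}{-5} \left(-39\right) = \left(-12\right) \left(- \frac{1}{5}\right) \left(-39\right) = \frac{12}{5} \left(-39\right) = - \frac{468}{5}$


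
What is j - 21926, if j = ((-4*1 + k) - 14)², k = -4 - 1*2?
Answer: -21350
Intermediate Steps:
k = -6 (k = -4 - 2 = -6)
j = 576 (j = ((-4*1 - 6) - 14)² = ((-4 - 6) - 14)² = (-10 - 14)² = (-24)² = 576)
j - 21926 = 576 - 21926 = -21350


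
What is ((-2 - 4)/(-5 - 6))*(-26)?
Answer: -156/11 ≈ -14.182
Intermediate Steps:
((-2 - 4)/(-5 - 6))*(-26) = -6/(-11)*(-26) = -6*(-1/11)*(-26) = (6/11)*(-26) = -156/11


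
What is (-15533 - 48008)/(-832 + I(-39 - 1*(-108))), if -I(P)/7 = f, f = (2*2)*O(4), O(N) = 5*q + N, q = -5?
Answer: 63541/244 ≈ 260.41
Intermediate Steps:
O(N) = -25 + N (O(N) = 5*(-5) + N = -25 + N)
f = -84 (f = (2*2)*(-25 + 4) = 4*(-21) = -84)
I(P) = 588 (I(P) = -7*(-84) = 588)
(-15533 - 48008)/(-832 + I(-39 - 1*(-108))) = (-15533 - 48008)/(-832 + 588) = -63541/(-244) = -63541*(-1/244) = 63541/244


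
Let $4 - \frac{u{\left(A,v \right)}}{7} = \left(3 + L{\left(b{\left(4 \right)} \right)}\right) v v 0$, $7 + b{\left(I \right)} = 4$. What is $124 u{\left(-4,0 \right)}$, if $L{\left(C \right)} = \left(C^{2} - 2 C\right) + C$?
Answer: $3472$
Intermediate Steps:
$b{\left(I \right)} = -3$ ($b{\left(I \right)} = -7 + 4 = -3$)
$L{\left(C \right)} = C^{2} - C$
$u{\left(A,v \right)} = 28$ ($u{\left(A,v \right)} = 28 - 7 \left(3 - 3 \left(-1 - 3\right)\right) v v 0 = 28 - 7 \left(3 - -12\right) v^{2} \cdot 0 = 28 - 7 \left(3 + 12\right) 0 = 28 - 7 \cdot 15 \cdot 0 = 28 - 0 = 28 + 0 = 28$)
$124 u{\left(-4,0 \right)} = 124 \cdot 28 = 3472$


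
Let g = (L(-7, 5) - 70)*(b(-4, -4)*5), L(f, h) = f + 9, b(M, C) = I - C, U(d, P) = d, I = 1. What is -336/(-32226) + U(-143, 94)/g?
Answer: 863253/9130700 ≈ 0.094544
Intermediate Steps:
b(M, C) = 1 - C
L(f, h) = 9 + f
g = -1700 (g = ((9 - 7) - 70)*((1 - 1*(-4))*5) = (2 - 70)*((1 + 4)*5) = -340*5 = -68*25 = -1700)
-336/(-32226) + U(-143, 94)/g = -336/(-32226) - 143/(-1700) = -336*(-1/32226) - 143*(-1/1700) = 56/5371 + 143/1700 = 863253/9130700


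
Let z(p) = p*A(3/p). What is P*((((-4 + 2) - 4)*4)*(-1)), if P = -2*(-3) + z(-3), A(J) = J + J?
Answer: 288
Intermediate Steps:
A(J) = 2*J
z(p) = 6 (z(p) = p*(2*(3/p)) = p*(6/p) = 6)
P = 12 (P = -2*(-3) + 6 = 6 + 6 = 12)
P*((((-4 + 2) - 4)*4)*(-1)) = 12*((((-4 + 2) - 4)*4)*(-1)) = 12*(((-2 - 4)*4)*(-1)) = 12*(-6*4*(-1)) = 12*(-24*(-1)) = 12*24 = 288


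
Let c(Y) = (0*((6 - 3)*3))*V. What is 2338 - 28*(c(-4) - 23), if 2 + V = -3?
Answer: 2982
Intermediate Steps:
V = -5 (V = -2 - 3 = -5)
c(Y) = 0 (c(Y) = (0*((6 - 3)*3))*(-5) = (0*(3*3))*(-5) = (0*9)*(-5) = 0*(-5) = 0)
2338 - 28*(c(-4) - 23) = 2338 - 28*(0 - 23) = 2338 - 28*(-23) = 2338 - 1*(-644) = 2338 + 644 = 2982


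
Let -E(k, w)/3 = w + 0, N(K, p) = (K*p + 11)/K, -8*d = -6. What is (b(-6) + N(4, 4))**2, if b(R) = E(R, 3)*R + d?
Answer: 15129/4 ≈ 3782.3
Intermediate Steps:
d = 3/4 (d = -1/8*(-6) = 3/4 ≈ 0.75000)
N(K, p) = (11 + K*p)/K
E(k, w) = -3*w (E(k, w) = -3*(w + 0) = -3*w)
b(R) = 3/4 - 9*R (b(R) = (-3*3)*R + 3/4 = -9*R + 3/4 = 3/4 - 9*R)
(b(-6) + N(4, 4))**2 = ((3/4 - 9*(-6)) + (4 + 11/4))**2 = ((3/4 + 54) + (4 + 11*(1/4)))**2 = (219/4 + (4 + 11/4))**2 = (219/4 + 27/4)**2 = (123/2)**2 = 15129/4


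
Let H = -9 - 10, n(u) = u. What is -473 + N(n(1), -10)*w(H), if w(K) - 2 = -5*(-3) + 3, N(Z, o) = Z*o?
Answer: -673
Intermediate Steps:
H = -19
w(K) = 20 (w(K) = 2 + (-5*(-3) + 3) = 2 + (15 + 3) = 2 + 18 = 20)
-473 + N(n(1), -10)*w(H) = -473 + (1*(-10))*20 = -473 - 10*20 = -473 - 200 = -673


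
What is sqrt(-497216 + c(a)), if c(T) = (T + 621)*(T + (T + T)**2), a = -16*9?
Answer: 4*sqrt(2437399) ≈ 6244.9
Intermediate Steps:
a = -144
c(T) = (621 + T)*(T + 4*T**2) (c(T) = (621 + T)*(T + (2*T)**2) = (621 + T)*(T + 4*T**2))
sqrt(-497216 + c(a)) = sqrt(-497216 - 144*(621 + 4*(-144)**2 + 2485*(-144))) = sqrt(-497216 - 144*(621 + 4*20736 - 357840)) = sqrt(-497216 - 144*(621 + 82944 - 357840)) = sqrt(-497216 - 144*(-274275)) = sqrt(-497216 + 39495600) = sqrt(38998384) = 4*sqrt(2437399)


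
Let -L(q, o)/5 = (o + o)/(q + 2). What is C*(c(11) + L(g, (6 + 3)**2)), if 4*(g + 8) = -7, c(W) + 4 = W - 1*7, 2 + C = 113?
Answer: 359640/31 ≈ 11601.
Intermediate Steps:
C = 111 (C = -2 + 113 = 111)
c(W) = -11 + W (c(W) = -4 + (W - 1*7) = -4 + (W - 7) = -4 + (-7 + W) = -11 + W)
g = -39/4 (g = -8 + (1/4)*(-7) = -8 - 7/4 = -39/4 ≈ -9.7500)
L(q, o) = -10*o/(2 + q) (L(q, o) = -5*(o + o)/(q + 2) = -5*2*o/(2 + q) = -10*o/(2 + q))
C*(c(11) + L(g, (6 + 3)**2)) = 111*((-11 + 11) - 10*(6 + 3)**2/(2 - 39/4)) = 111*(0 - 10*9**2/(-31/4)) = 111*(0 - 10*81*(-4/31)) = 111*(0 + 3240/31) = 111*(3240/31) = 359640/31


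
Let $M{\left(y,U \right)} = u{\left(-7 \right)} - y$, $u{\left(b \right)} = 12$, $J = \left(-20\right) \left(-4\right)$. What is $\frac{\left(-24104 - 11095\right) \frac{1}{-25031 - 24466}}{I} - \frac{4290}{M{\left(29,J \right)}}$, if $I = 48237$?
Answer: $\frac{1138083102577}{4509886157} \approx 252.35$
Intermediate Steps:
$J = 80$
$M{\left(y,U \right)} = 12 - y$
$\frac{\left(-24104 - 11095\right) \frac{1}{-25031 - 24466}}{I} - \frac{4290}{M{\left(29,J \right)}} = \frac{\left(-24104 - 11095\right) \frac{1}{-25031 - 24466}}{48237} - \frac{4290}{12 - 29} = - \frac{35199}{-49497} \cdot \frac{1}{48237} - \frac{4290}{12 - 29} = \left(-35199\right) \left(- \frac{1}{49497}\right) \frac{1}{48237} - \frac{4290}{-17} = \frac{11733}{16499} \cdot \frac{1}{48237} - - \frac{4290}{17} = \frac{3911}{265287421} + \frac{4290}{17} = \frac{1138083102577}{4509886157}$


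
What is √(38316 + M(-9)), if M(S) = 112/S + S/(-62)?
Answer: √1325154830/186 ≈ 195.71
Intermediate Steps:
M(S) = 112/S - S/62 (M(S) = 112/S + S*(-1/62) = 112/S - S/62)
√(38316 + M(-9)) = √(38316 + (112/(-9) - 1/62*(-9))) = √(38316 + (112*(-⅑) + 9/62)) = √(38316 + (-112/9 + 9/62)) = √(38316 - 6863/558) = √(21373465/558) = √1325154830/186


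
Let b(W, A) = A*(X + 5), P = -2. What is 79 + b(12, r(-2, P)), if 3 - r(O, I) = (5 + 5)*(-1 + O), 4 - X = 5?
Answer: 211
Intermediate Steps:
X = -1 (X = 4 - 1*5 = 4 - 5 = -1)
r(O, I) = 13 - 10*O (r(O, I) = 3 - (5 + 5)*(-1 + O) = 3 - 10*(-1 + O) = 3 - (-10 + 10*O) = 3 + (10 - 10*O) = 13 - 10*O)
b(W, A) = 4*A (b(W, A) = A*(-1 + 5) = A*4 = 4*A)
79 + b(12, r(-2, P)) = 79 + 4*(13 - 10*(-2)) = 79 + 4*(13 + 20) = 79 + 4*33 = 79 + 132 = 211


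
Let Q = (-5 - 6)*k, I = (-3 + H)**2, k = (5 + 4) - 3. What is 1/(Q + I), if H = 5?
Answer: -1/62 ≈ -0.016129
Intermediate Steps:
k = 6 (k = 9 - 3 = 6)
I = 4 (I = (-3 + 5)**2 = 2**2 = 4)
Q = -66 (Q = (-5 - 6)*6 = -11*6 = -66)
1/(Q + I) = 1/(-66 + 4) = 1/(-62) = -1/62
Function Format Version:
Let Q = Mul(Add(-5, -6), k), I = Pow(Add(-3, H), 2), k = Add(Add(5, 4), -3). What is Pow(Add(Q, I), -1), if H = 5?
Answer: Rational(-1, 62) ≈ -0.016129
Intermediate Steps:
k = 6 (k = Add(9, -3) = 6)
I = 4 (I = Pow(Add(-3, 5), 2) = Pow(2, 2) = 4)
Q = -66 (Q = Mul(Add(-5, -6), 6) = Mul(-11, 6) = -66)
Pow(Add(Q, I), -1) = Pow(Add(-66, 4), -1) = Pow(-62, -1) = Rational(-1, 62)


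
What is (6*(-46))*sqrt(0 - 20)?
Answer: -552*I*sqrt(5) ≈ -1234.3*I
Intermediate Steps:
(6*(-46))*sqrt(0 - 20) = -552*I*sqrt(5)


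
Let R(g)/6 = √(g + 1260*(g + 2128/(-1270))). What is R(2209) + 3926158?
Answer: 3926158 + 6*√44894067565/127 ≈ 3.9362e+6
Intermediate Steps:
R(g) = 6*√(-268128/127 + 1261*g) (R(g) = 6*√(g + 1260*(g + 2128/(-1270))) = 6*√(g + 1260*(g + 2128*(-1/1270))) = 6*√(g + 1260*(g - 1064/635)) = 6*√(g + 1260*(-1064/635 + g)) = 6*√(g + (-268128/127 + 1260*g)) = 6*√(-268128/127 + 1261*g))
R(2209) + 3926158 = 6*√(-34052256 + 20338669*2209)/127 + 3926158 = 6*√(-34052256 + 44928119821)/127 + 3926158 = 6*√44894067565/127 + 3926158 = 3926158 + 6*√44894067565/127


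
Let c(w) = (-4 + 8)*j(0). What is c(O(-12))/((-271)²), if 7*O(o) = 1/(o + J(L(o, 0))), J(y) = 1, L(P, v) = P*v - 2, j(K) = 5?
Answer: 20/73441 ≈ 0.00027233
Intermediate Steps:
L(P, v) = -2 + P*v
O(o) = 1/(7*(1 + o)) (O(o) = 1/(7*(o + 1)) = 1/(7*(1 + o)))
c(w) = 20 (c(w) = (-4 + 8)*5 = 4*5 = 20)
c(O(-12))/((-271)²) = 20/((-271)²) = 20/73441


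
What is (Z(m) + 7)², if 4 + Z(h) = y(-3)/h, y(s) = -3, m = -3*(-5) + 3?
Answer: 289/36 ≈ 8.0278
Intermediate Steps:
m = 18 (m = 15 + 3 = 18)
Z(h) = -4 - 3/h
(Z(m) + 7)² = ((-4 - 3/18) + 7)² = ((-4 - 3*1/18) + 7)² = ((-4 - ⅙) + 7)² = (-25/6 + 7)² = (17/6)² = 289/36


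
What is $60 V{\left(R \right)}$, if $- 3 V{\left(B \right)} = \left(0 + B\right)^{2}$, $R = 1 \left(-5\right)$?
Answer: $-500$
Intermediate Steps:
$R = -5$
$V{\left(B \right)} = - \frac{B^{2}}{3}$ ($V{\left(B \right)} = - \frac{\left(0 + B\right)^{2}}{3} = - \frac{B^{2}}{3}$)
$60 V{\left(R \right)} = 60 \left(- \frac{\left(-5\right)^{2}}{3}\right) = 60 \left(\left(- \frac{1}{3}\right) 25\right) = 60 \left(- \frac{25}{3}\right) = -500$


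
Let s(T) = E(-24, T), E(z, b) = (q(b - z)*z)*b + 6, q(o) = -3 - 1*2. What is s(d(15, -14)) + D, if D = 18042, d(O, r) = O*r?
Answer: -7152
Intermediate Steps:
q(o) = -5 (q(o) = -3 - 2 = -5)
E(z, b) = 6 - 5*b*z (E(z, b) = (-5*z)*b + 6 = -5*b*z + 6 = 6 - 5*b*z)
s(T) = 6 + 120*T (s(T) = 6 - 5*T*(-24) = 6 + 120*T)
s(d(15, -14)) + D = (6 + 120*(15*(-14))) + 18042 = (6 + 120*(-210)) + 18042 = (6 - 25200) + 18042 = -25194 + 18042 = -7152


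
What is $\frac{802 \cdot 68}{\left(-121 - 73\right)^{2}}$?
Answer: $\frac{13634}{9409} \approx 1.449$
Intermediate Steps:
$\frac{802 \cdot 68}{\left(-121 - 73\right)^{2}} = \frac{54536}{\left(-194\right)^{2}} = \frac{54536}{37636} = 54536 \cdot \frac{1}{37636} = \frac{13634}{9409}$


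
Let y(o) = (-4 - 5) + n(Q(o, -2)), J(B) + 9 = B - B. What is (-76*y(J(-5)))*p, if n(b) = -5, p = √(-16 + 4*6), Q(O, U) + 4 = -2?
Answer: 2128*√2 ≈ 3009.4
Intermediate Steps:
Q(O, U) = -6 (Q(O, U) = -4 - 2 = -6)
J(B) = -9 (J(B) = -9 + (B - B) = -9 + 0 = -9)
p = 2*√2 (p = √(-16 + 24) = √8 = 2*√2 ≈ 2.8284)
y(o) = -14 (y(o) = (-4 - 5) - 5 = -9 - 5 = -14)
(-76*y(J(-5)))*p = (-76*(-14))*(2*√2) = 1064*(2*√2) = 2128*√2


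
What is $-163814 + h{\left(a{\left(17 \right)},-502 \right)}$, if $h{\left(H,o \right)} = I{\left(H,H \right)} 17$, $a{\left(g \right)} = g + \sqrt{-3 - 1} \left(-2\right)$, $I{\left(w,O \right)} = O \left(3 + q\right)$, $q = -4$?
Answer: $-164103 + 68 i \approx -1.641 \cdot 10^{5} + 68.0 i$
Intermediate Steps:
$I{\left(w,O \right)} = - O$ ($I{\left(w,O \right)} = O \left(3 - 4\right) = O \left(-1\right) = - O$)
$a{\left(g \right)} = g - 4 i$ ($a{\left(g \right)} = g + \sqrt{-4} \left(-2\right) = g + 2 i \left(-2\right) = g - 4 i$)
$h{\left(H,o \right)} = - 17 H$ ($h{\left(H,o \right)} = - H 17 = - 17 H$)
$-163814 + h{\left(a{\left(17 \right)},-502 \right)} = -163814 - 17 \left(17 - 4 i\right) = -163814 - \left(289 - 68 i\right) = -164103 + 68 i$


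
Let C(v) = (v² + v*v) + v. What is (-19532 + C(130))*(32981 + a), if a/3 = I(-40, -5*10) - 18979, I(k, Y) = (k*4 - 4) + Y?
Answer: -354162004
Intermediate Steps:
C(v) = v + 2*v² (C(v) = (v² + v²) + v = 2*v² + v = v + 2*v²)
I(k, Y) = -4 + Y + 4*k (I(k, Y) = (4*k - 4) + Y = (-4 + 4*k) + Y = -4 + Y + 4*k)
a = -57579 (a = 3*((-4 - 5*10 + 4*(-40)) - 18979) = 3*((-4 - 50 - 160) - 18979) = 3*(-214 - 18979) = 3*(-19193) = -57579)
(-19532 + C(130))*(32981 + a) = (-19532 + 130*(1 + 2*130))*(32981 - 57579) = (-19532 + 130*(1 + 260))*(-24598) = (-19532 + 130*261)*(-24598) = (-19532 + 33930)*(-24598) = 14398*(-24598) = -354162004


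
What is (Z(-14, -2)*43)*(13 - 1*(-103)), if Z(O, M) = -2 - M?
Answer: 0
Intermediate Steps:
(Z(-14, -2)*43)*(13 - 1*(-103)) = ((-2 - 1*(-2))*43)*(13 - 1*(-103)) = ((-2 + 2)*43)*(13 + 103) = (0*43)*116 = 0*116 = 0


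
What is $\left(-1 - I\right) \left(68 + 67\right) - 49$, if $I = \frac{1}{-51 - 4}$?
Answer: $- \frac{1997}{11} \approx -181.55$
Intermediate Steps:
$I = - \frac{1}{55}$ ($I = \frac{1}{-55} = - \frac{1}{55} \approx -0.018182$)
$\left(-1 - I\right) \left(68 + 67\right) - 49 = \left(-1 - - \frac{1}{55}\right) \left(68 + 67\right) - 49 = \left(-1 + \frac{1}{55}\right) 135 - 49 = \left(- \frac{54}{55}\right) 135 - 49 = - \frac{1458}{11} - 49 = - \frac{1997}{11}$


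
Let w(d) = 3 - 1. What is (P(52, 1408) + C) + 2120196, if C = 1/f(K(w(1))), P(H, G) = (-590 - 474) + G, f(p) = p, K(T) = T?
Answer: 4241081/2 ≈ 2.1205e+6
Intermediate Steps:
w(d) = 2
P(H, G) = -1064 + G
C = 1/2 ≈ 0.50000
(P(52, 1408) + C) + 2120196 = ((-1064 + 1408) + 1/2) + 2120196 = (344 + 1/2) + 2120196 = 689/2 + 2120196 = 4241081/2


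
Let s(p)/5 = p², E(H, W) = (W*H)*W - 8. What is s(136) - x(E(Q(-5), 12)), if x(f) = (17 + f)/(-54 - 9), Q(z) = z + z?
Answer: 647201/7 ≈ 92457.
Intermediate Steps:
Q(z) = 2*z
E(H, W) = -8 + H*W² (E(H, W) = (H*W)*W - 8 = H*W² - 8 = -8 + H*W²)
s(p) = 5*p²
x(f) = -17/63 - f/63 (x(f) = (17 + f)/(-63) = (17 + f)*(-1/63) = -17/63 - f/63)
s(136) - x(E(Q(-5), 12)) = 5*136² - (-17/63 - (-8 + (2*(-5))*12²)/63) = 5*18496 - (-17/63 - (-8 - 10*144)/63) = 92480 - (-17/63 - (-8 - 1440)/63) = 92480 - (-17/63 - 1/63*(-1448)) = 92480 - (-17/63 + 1448/63) = 92480 - 1*159/7 = 92480 - 159/7 = 647201/7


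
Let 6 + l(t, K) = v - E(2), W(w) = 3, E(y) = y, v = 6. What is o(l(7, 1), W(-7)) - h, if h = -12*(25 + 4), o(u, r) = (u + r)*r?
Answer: 351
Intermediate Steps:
l(t, K) = -2 (l(t, K) = -6 + (6 - 1*2) = -6 + (6 - 2) = -6 + 4 = -2)
o(u, r) = r*(r + u) (o(u, r) = (r + u)*r = r*(r + u))
h = -348 (h = -12*29 = -348)
o(l(7, 1), W(-7)) - h = 3*(3 - 2) - 1*(-348) = 3*1 + 348 = 3 + 348 = 351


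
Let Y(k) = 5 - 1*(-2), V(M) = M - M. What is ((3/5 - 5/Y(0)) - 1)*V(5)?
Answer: 0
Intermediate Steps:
V(M) = 0
Y(k) = 7 (Y(k) = 5 + 2 = 7)
((3/5 - 5/Y(0)) - 1)*V(5) = ((3/5 - 5/7) - 1)*0 = ((3*(⅕) - 5*⅐) - 1)*0 = ((⅗ - 5/7) - 1)*0 = (-4/35 - 1)*0 = -39/35*0 = 0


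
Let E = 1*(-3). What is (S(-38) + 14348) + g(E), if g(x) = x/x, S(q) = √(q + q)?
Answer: 14349 + 2*I*√19 ≈ 14349.0 + 8.7178*I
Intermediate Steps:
E = -3
S(q) = √2*√q (S(q) = √(2*q) = √2*√q)
g(x) = 1
(S(-38) + 14348) + g(E) = (√2*√(-38) + 14348) + 1 = (√2*(I*√38) + 14348) + 1 = (2*I*√19 + 14348) + 1 = (14348 + 2*I*√19) + 1 = 14349 + 2*I*√19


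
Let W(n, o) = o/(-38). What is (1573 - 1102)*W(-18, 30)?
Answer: -7065/19 ≈ -371.84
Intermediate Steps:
W(n, o) = -o/38 (W(n, o) = o*(-1/38) = -o/38)
(1573 - 1102)*W(-18, 30) = (1573 - 1102)*(-1/38*30) = 471*(-15/19) = -7065/19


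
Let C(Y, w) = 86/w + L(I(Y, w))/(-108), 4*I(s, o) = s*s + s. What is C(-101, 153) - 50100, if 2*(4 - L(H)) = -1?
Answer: -61321763/1224 ≈ -50100.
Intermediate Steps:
I(s, o) = s/4 + s²/4 (I(s, o) = (s*s + s)/4 = (s² + s)/4 = (s + s²)/4 = s/4 + s²/4)
L(H) = 9/2 (L(H) = 4 - ½*(-1) = 4 + ½ = 9/2)
C(Y, w) = -1/24 + 86/w (C(Y, w) = 86/w + (9/2)/(-108) = 86/w + (9/2)*(-1/108) = 86/w - 1/24 = -1/24 + 86/w)
C(-101, 153) - 50100 = (1/24)*(2064 - 1*153)/153 - 50100 = (1/24)*(1/153)*(2064 - 153) - 50100 = (1/24)*(1/153)*1911 - 50100 = 637/1224 - 50100 = -61321763/1224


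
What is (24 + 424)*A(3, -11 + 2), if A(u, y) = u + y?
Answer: -2688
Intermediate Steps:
(24 + 424)*A(3, -11 + 2) = (24 + 424)*(3 + (-11 + 2)) = 448*(3 - 9) = 448*(-6) = -2688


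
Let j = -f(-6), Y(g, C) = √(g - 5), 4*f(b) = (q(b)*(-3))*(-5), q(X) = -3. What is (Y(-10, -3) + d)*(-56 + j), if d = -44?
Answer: 1969 - 179*I*√15/4 ≈ 1969.0 - 173.32*I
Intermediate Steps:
f(b) = -45/4 (f(b) = (-3*(-3)*(-5))/4 = (9*(-5))/4 = (¼)*(-45) = -45/4)
Y(g, C) = √(-5 + g)
j = 45/4 (j = -1*(-45/4) = 45/4 ≈ 11.250)
(Y(-10, -3) + d)*(-56 + j) = (√(-5 - 10) - 44)*(-56 + 45/4) = (√(-15) - 44)*(-179/4) = (I*√15 - 44)*(-179/4) = (-44 + I*√15)*(-179/4) = 1969 - 179*I*√15/4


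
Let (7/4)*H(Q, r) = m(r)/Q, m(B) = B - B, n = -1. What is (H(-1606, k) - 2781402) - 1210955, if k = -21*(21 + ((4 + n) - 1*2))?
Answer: -3992357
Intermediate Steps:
m(B) = 0
k = -462 (k = -21*(21 + ((4 - 1) - 1*2)) = -21*(21 + (3 - 2)) = -21*(21 + 1) = -21*22 = -462)
H(Q, r) = 0 (H(Q, r) = 4*(0/Q)/7 = (4/7)*0 = 0)
(H(-1606, k) - 2781402) - 1210955 = (0 - 2781402) - 1210955 = -2781402 - 1210955 = -3992357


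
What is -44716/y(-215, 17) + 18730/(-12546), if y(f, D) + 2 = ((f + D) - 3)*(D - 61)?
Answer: -181654399/27732933 ≈ -6.5501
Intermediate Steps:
y(f, D) = -2 + (-61 + D)*(-3 + D + f) (y(f, D) = -2 + ((f + D) - 3)*(D - 61) = -2 + ((D + f) - 3)*(-61 + D) = -2 + (-3 + D + f)*(-61 + D) = -2 + (-61 + D)*(-3 + D + f))
-44716/y(-215, 17) + 18730/(-12546) = -44716/(181 + 17**2 - 64*17 - 61*(-215) + 17*(-215)) + 18730/(-12546) = -44716/(181 + 289 - 1088 + 13115 - 3655) + 18730*(-1/12546) = -44716/8842 - 9365/6273 = -44716*1/8842 - 9365/6273 = -22358/4421 - 9365/6273 = -181654399/27732933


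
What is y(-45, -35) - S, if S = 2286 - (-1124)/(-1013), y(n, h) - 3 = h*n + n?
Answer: -761665/1013 ≈ -751.89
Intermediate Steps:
y(n, h) = 3 + n + h*n (y(n, h) = 3 + (h*n + n) = 3 + (n + h*n) = 3 + n + h*n)
S = 2314594/1013 (S = 2286 - (-1124)*(-1)/1013 = 2286 - 1*1124/1013 = 2286 - 1124/1013 = 2314594/1013 ≈ 2284.9)
y(-45, -35) - S = (3 - 45 - 35*(-45)) - 1*2314594/1013 = (3 - 45 + 1575) - 2314594/1013 = 1533 - 2314594/1013 = -761665/1013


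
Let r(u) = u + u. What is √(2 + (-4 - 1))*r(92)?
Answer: 184*I*√3 ≈ 318.7*I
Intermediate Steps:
r(u) = 2*u
√(2 + (-4 - 1))*r(92) = √(2 + (-4 - 1))*(2*92) = √(2 - 5)*184 = √(-3)*184 = (I*√3)*184 = 184*I*√3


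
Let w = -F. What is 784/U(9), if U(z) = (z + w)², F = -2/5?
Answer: 19600/2209 ≈ 8.8728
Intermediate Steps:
F = -⅖ (F = -2*⅕ = -⅖ ≈ -0.40000)
w = ⅖ (w = -1*(-⅖) = ⅖ ≈ 0.40000)
U(z) = (⅖ + z)² (U(z) = (z + ⅖)² = (⅖ + z)²)
784/U(9) = 784/(((2 + 5*9)²/25)) = 784/(((2 + 45)²/25)) = 784/(((1/25)*47²)) = 784/(((1/25)*2209)) = 784/(2209/25) = 784*(25/2209) = 19600/2209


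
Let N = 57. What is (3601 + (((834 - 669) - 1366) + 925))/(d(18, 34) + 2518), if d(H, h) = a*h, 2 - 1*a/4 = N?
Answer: -3325/4962 ≈ -0.67009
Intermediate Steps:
a = -220 (a = 8 - 4*57 = 8 - 228 = -220)
d(H, h) = -220*h
(3601 + (((834 - 669) - 1366) + 925))/(d(18, 34) + 2518) = (3601 + (((834 - 669) - 1366) + 925))/(-220*34 + 2518) = (3601 + ((165 - 1366) + 925))/(-7480 + 2518) = (3601 + (-1201 + 925))/(-4962) = (3601 - 276)*(-1/4962) = 3325*(-1/4962) = -3325/4962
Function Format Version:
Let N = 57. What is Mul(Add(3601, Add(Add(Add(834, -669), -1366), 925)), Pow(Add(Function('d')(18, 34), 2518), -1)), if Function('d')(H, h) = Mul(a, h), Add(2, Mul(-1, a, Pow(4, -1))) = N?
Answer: Rational(-3325, 4962) ≈ -0.67009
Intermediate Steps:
a = -220 (a = Add(8, Mul(-4, 57)) = Add(8, -228) = -220)
Function('d')(H, h) = Mul(-220, h)
Mul(Add(3601, Add(Add(Add(834, -669), -1366), 925)), Pow(Add(Function('d')(18, 34), 2518), -1)) = Mul(Add(3601, Add(Add(Add(834, -669), -1366), 925)), Pow(Add(Mul(-220, 34), 2518), -1)) = Mul(Add(3601, Add(Add(165, -1366), 925)), Pow(Add(-7480, 2518), -1)) = Mul(Add(3601, Add(-1201, 925)), Pow(-4962, -1)) = Mul(Add(3601, -276), Rational(-1, 4962)) = Mul(3325, Rational(-1, 4962)) = Rational(-3325, 4962)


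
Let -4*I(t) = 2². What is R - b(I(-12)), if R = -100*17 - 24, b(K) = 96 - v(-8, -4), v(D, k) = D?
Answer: -1828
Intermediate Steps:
I(t) = -1 (I(t) = -¼*2² = -¼*4 = -1)
b(K) = 104 (b(K) = 96 - 1*(-8) = 96 + 8 = 104)
R = -1724 (R = -1700 - 24 = -1724)
R - b(I(-12)) = -1724 - 1*104 = -1724 - 104 = -1828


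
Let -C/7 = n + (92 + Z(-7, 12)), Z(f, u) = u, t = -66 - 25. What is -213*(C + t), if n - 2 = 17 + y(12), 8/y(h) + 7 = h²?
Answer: 27792240/137 ≈ 2.0286e+5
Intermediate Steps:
t = -91
y(h) = 8/(-7 + h²)
n = 2611/137 (n = 2 + (17 + 8/(-7 + 12²)) = 2 + (17 + 8/(-7 + 144)) = 2 + (17 + 8/137) = 2 + 2337/137 = 2611/137 ≈ 19.058)
C = -118013/137 (C = -7*(2611/137 + (92 + 12)) = -7*(2611/137 + 104) = -7*16859/137 = -118013/137 ≈ -861.41)
-213*(C + t) = -213*(-118013/137 - 91) = -213*(-130480/137) = 27792240/137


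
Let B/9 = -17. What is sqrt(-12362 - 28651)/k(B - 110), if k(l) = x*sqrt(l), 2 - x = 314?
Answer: -7*sqrt(24459)/27352 ≈ -0.040025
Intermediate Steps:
B = -153 (B = 9*(-17) = -153)
x = -312 (x = 2 - 1*314 = 2 - 314 = -312)
k(l) = -312*sqrt(l)
sqrt(-12362 - 28651)/k(B - 110) = sqrt(-12362 - 28651)/((-312*sqrt(-153 - 110))) = sqrt(-41013)/((-312*I*sqrt(263))) = (21*I*sqrt(93))/((-312*I*sqrt(263))) = (21*I*sqrt(93))*(I*sqrt(263)/82056) = -7*sqrt(24459)/27352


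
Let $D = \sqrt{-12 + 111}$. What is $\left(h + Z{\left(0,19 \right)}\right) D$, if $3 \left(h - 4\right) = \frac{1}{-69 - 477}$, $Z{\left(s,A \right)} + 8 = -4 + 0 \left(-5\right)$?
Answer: $- \frac{13105 \sqrt{11}}{546} \approx -79.605$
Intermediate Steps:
$Z{\left(s,A \right)} = -12$ ($Z{\left(s,A \right)} = -8 + \left(-4 + 0 \left(-5\right)\right) = -8 + \left(-4 + 0\right) = -8 - 4 = -12$)
$h = \frac{6551}{1638}$ ($h = 4 + \frac{1}{3 \left(-69 - 477\right)} = 4 + \frac{1}{3 \left(-546\right)} = 4 + \frac{1}{3} \left(- \frac{1}{546}\right) = 4 - \frac{1}{1638} = \frac{6551}{1638} \approx 3.9994$)
$D = 3 \sqrt{11}$ ($D = \sqrt{99} = 3 \sqrt{11} \approx 9.9499$)
$\left(h + Z{\left(0,19 \right)}\right) D = \left(\frac{6551}{1638} - 12\right) 3 \sqrt{11} = - \frac{13105 \cdot 3 \sqrt{11}}{1638} = - \frac{13105 \sqrt{11}}{546}$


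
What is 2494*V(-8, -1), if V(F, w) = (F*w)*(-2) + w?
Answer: -42398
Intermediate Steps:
V(F, w) = w - 2*F*w (V(F, w) = -2*F*w + w = w - 2*F*w)
2494*V(-8, -1) = 2494*(-(1 - 2*(-8))) = 2494*(-(1 + 16)) = 2494*(-1*17) = 2494*(-17) = -42398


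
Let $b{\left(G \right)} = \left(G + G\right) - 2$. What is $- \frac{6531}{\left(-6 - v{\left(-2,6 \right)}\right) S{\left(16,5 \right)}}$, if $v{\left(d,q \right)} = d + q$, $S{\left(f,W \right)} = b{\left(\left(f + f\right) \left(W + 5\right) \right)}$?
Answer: $\frac{6531}{6380} \approx 1.0237$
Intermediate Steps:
$b{\left(G \right)} = -2 + 2 G$ ($b{\left(G \right)} = 2 G - 2 = -2 + 2 G$)
$S{\left(f,W \right)} = -2 + 4 f \left(5 + W\right)$ ($S{\left(f,W \right)} = -2 + 2 \left(f + f\right) \left(W + 5\right) = -2 + 2 \cdot 2 f \left(5 + W\right) = -2 + 4 f \left(5 + W\right)$)
$- \frac{6531}{\left(-6 - v{\left(-2,6 \right)}\right) S{\left(16,5 \right)}} = - \frac{6531}{\left(-6 - \left(-2 + 6\right)\right) \left(-2 + 4 \cdot 16 \left(5 + 5\right)\right)} = - \frac{6531}{\left(-6 - 4\right) \left(-2 + 4 \cdot 16 \cdot 10\right)} = - \frac{6531}{\left(-6 - 4\right) \left(-2 + 640\right)} = - \frac{6531}{\left(-10\right) 638} = - \frac{6531}{-6380} = \left(-6531\right) \left(- \frac{1}{6380}\right) = \frac{6531}{6380}$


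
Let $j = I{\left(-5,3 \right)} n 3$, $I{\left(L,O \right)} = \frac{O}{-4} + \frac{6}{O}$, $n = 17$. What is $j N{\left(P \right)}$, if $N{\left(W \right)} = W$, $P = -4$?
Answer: $-255$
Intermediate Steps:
$I{\left(L,O \right)} = \frac{6}{O} - \frac{O}{4}$ ($I{\left(L,O \right)} = O \left(- \frac{1}{4}\right) + \frac{6}{O} = - \frac{O}{4} + \frac{6}{O} = \frac{6}{O} - \frac{O}{4}$)
$j = \frac{255}{4}$ ($j = \left(\frac{6}{3} - \frac{3}{4}\right) 17 \cdot 3 = \left(6 \cdot \frac{1}{3} - \frac{3}{4}\right) 17 \cdot 3 = \left(2 - \frac{3}{4}\right) 17 \cdot 3 = \frac{5}{4} \cdot 17 \cdot 3 = \frac{85}{4} \cdot 3 = \frac{255}{4} \approx 63.75$)
$j N{\left(P \right)} = \frac{255}{4} \left(-4\right) = -255$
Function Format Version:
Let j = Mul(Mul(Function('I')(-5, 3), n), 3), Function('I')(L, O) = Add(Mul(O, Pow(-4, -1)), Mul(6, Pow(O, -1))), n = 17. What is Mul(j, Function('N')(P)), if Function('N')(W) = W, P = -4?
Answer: -255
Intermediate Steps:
Function('I')(L, O) = Add(Mul(6, Pow(O, -1)), Mul(Rational(-1, 4), O)) (Function('I')(L, O) = Add(Mul(O, Rational(-1, 4)), Mul(6, Pow(O, -1))) = Add(Mul(Rational(-1, 4), O), Mul(6, Pow(O, -1))) = Add(Mul(6, Pow(O, -1)), Mul(Rational(-1, 4), O)))
j = Rational(255, 4) (j = Mul(Mul(Add(Mul(6, Pow(3, -1)), Mul(Rational(-1, 4), 3)), 17), 3) = Mul(Mul(Add(Mul(6, Rational(1, 3)), Rational(-3, 4)), 17), 3) = Mul(Mul(Add(2, Rational(-3, 4)), 17), 3) = Mul(Mul(Rational(5, 4), 17), 3) = Mul(Rational(85, 4), 3) = Rational(255, 4) ≈ 63.750)
Mul(j, Function('N')(P)) = Mul(Rational(255, 4), -4) = -255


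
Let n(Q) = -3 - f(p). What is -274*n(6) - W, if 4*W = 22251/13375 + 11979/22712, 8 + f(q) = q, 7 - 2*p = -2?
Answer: -167133187837/1215092000 ≈ -137.55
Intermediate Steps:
p = 9/2 (p = 7/2 - 1/2*(-2) = 7/2 + 1 = 9/2 ≈ 4.5000)
f(q) = -8 + q
W = 665583837/1215092000 (W = (22251/13375 + 11979/22712)/4 = (1/4)*(665583837/303773000) = 665583837/1215092000 ≈ 0.54776)
n(Q) = 1/2 (n(Q) = -3 - (-8 + 9/2) = -3 - 1*(-7/2) = -3 + 7/2 = 1/2)
-274*n(6) - W = -274*1/2 - 1*665583837/1215092000 = -137 - 665583837/1215092000 = -167133187837/1215092000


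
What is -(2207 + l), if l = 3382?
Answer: -5589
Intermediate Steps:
-(2207 + l) = -(2207 + 3382) = -1*5589 = -5589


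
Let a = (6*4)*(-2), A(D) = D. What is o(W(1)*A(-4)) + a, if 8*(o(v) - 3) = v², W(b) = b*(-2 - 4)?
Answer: 27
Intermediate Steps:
W(b) = -6*b (W(b) = b*(-6) = -6*b)
o(v) = 3 + v²/8
a = -48 (a = 24*(-2) = -48)
o(W(1)*A(-4)) + a = (3 + (-6*1*(-4))²/8) - 48 = (3 + (-6*(-4))²/8) - 48 = (3 + (⅛)*24²) - 48 = (3 + (⅛)*576) - 48 = (3 + 72) - 48 = 75 - 48 = 27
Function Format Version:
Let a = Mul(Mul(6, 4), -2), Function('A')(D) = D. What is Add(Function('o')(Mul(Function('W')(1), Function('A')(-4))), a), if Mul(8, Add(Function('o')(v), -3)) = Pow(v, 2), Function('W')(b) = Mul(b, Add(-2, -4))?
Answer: 27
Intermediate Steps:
Function('W')(b) = Mul(-6, b) (Function('W')(b) = Mul(b, -6) = Mul(-6, b))
Function('o')(v) = Add(3, Mul(Rational(1, 8), Pow(v, 2)))
a = -48 (a = Mul(24, -2) = -48)
Add(Function('o')(Mul(Function('W')(1), Function('A')(-4))), a) = Add(Add(3, Mul(Rational(1, 8), Pow(Mul(Mul(-6, 1), -4), 2))), -48) = Add(Add(3, Mul(Rational(1, 8), Pow(Mul(-6, -4), 2))), -48) = Add(Add(3, Mul(Rational(1, 8), Pow(24, 2))), -48) = Add(Add(3, Mul(Rational(1, 8), 576)), -48) = Add(Add(3, 72), -48) = Add(75, -48) = 27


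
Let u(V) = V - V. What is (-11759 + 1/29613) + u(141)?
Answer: -348219266/29613 ≈ -11759.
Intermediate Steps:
u(V) = 0
(-11759 + 1/29613) + u(141) = (-11759 + 1/29613) + 0 = -348219266/29613 + 0 = -348219266/29613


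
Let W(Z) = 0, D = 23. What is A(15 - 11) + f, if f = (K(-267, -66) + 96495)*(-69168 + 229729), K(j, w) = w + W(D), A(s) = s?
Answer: 15482736673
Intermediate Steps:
K(j, w) = w (K(j, w) = w + 0 = w)
f = 15482736669 (f = (-66 + 96495)*(-69168 + 229729) = 96429*160561 = 15482736669)
A(15 - 11) + f = (15 - 11) + 15482736669 = 4 + 15482736669 = 15482736673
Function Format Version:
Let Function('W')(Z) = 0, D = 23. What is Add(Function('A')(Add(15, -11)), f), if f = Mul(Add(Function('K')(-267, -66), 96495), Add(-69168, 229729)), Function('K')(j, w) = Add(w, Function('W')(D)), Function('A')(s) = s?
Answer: 15482736673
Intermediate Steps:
Function('K')(j, w) = w (Function('K')(j, w) = Add(w, 0) = w)
f = 15482736669 (f = Mul(Add(-66, 96495), Add(-69168, 229729)) = Mul(96429, 160561) = 15482736669)
Add(Function('A')(Add(15, -11)), f) = Add(Add(15, -11), 15482736669) = Add(4, 15482736669) = 15482736673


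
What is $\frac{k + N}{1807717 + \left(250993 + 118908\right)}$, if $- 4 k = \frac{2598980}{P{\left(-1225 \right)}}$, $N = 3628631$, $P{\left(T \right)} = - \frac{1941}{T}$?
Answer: $\frac{3123617573}{2113378269} \approx 1.478$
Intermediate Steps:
$k = - \frac{795937625}{1941}$ ($k = - \frac{2598980 \frac{1}{\left(-1941\right) \frac{1}{-1225}}}{4} = - \frac{2598980 \frac{1}{\left(-1941\right) \left(- \frac{1}{1225}\right)}}{4} = - \frac{2598980 \frac{1}{\frac{1941}{1225}}}{4} = - \frac{2598980 \cdot \frac{1225}{1941}}{4} = \left(- \frac{1}{4}\right) \frac{3183750500}{1941} = - \frac{795937625}{1941} \approx -4.1007 \cdot 10^{5}$)
$\frac{k + N}{1807717 + \left(250993 + 118908\right)} = \frac{- \frac{795937625}{1941} + 3628631}{1807717 + \left(250993 + 118908\right)} = \frac{6247235146}{1941 \left(1807717 + 369901\right)} = \frac{6247235146}{1941 \cdot 2177618} = \frac{6247235146}{1941} \cdot \frac{1}{2177618} = \frac{3123617573}{2113378269}$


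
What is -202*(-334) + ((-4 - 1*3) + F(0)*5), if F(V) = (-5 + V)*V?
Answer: 67461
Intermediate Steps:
F(V) = V*(-5 + V)
-202*(-334) + ((-4 - 1*3) + F(0)*5) = -202*(-334) + ((-4 - 1*3) + (0*(-5 + 0))*5) = 67468 + ((-4 - 3) + (0*(-5))*5) = 67468 + (-7 + 0*5) = 67468 + (-7 + 0) = 67468 - 7 = 67461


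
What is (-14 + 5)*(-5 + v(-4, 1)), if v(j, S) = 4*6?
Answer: -171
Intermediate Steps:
v(j, S) = 24
(-14 + 5)*(-5 + v(-4, 1)) = (-14 + 5)*(-5 + 24) = -9*19 = -171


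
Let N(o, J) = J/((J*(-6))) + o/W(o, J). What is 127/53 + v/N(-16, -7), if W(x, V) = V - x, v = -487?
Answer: 469043/1855 ≈ 252.85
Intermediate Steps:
N(o, J) = -⅙ + o/(J - o) (N(o, J) = J/((J*(-6))) + o/(J - o) = J/((-6*J)) + o/(J - o) = J*(-1/(6*J)) + o/(J - o) = -⅙ + o/(J - o))
127/53 + v/N(-16, -7) = 127/53 - 487*6*(-7 - 1*(-16))/(-1*(-7) + 7*(-16)) = 127*(1/53) - 487*6*(-7 + 16)/(7 - 112) = 127/53 - 487/((⅙)*(-105)/9) = 127/53 - 487/((⅙)*(⅑)*(-105)) = 127/53 - 487/(-35/18) = 127/53 - 487*(-18/35) = 127/53 + 8766/35 = 469043/1855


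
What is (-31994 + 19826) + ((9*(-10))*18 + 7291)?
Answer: -6497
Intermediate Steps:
(-31994 + 19826) + ((9*(-10))*18 + 7291) = -12168 + (-90*18 + 7291) = -12168 + (-1620 + 7291) = -12168 + 5671 = -6497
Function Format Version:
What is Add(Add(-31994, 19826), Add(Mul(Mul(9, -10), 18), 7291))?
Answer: -6497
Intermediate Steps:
Add(Add(-31994, 19826), Add(Mul(Mul(9, -10), 18), 7291)) = Add(-12168, Add(Mul(-90, 18), 7291)) = Add(-12168, Add(-1620, 7291)) = Add(-12168, 5671) = -6497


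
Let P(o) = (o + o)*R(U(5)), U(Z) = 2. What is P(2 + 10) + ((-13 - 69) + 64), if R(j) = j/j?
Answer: 6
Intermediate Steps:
R(j) = 1
P(o) = 2*o (P(o) = (o + o)*1 = (2*o)*1 = 2*o)
P(2 + 10) + ((-13 - 69) + 64) = 2*(2 + 10) + ((-13 - 69) + 64) = 2*12 + (-82 + 64) = 24 - 18 = 6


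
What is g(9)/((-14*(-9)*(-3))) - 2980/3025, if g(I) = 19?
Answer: -236783/228690 ≈ -1.0354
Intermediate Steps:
g(9)/((-14*(-9)*(-3))) - 2980/3025 = 19/((-14*(-9)*(-3))) - 2980/3025 = 19/((-14*(-9)*(-3))) - 2980*1/3025 = 19/((126*(-3))) - 596/605 = 19/(-378) - 596/605 = 19*(-1/378) - 596/605 = -19/378 - 596/605 = -236783/228690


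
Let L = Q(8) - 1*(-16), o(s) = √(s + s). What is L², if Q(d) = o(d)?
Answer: 400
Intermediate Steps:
o(s) = √2*√s (o(s) = √(2*s) = √2*√s)
Q(d) = √2*√d
L = 20 (L = √2*√8 - 1*(-16) = √2*(2*√2) + 16 = 4 + 16 = 20)
L² = 20² = 400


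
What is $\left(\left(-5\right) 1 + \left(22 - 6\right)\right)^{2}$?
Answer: $121$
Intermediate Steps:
$\left(\left(-5\right) 1 + \left(22 - 6\right)\right)^{2} = \left(-5 + 16\right)^{2} = 11^{2} = 121$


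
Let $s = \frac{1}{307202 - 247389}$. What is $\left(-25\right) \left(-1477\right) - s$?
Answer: $\frac{2208595024}{59813} \approx 36925.0$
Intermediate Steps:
$s = \frac{1}{59813} \approx 1.6719 \cdot 10^{-5}$
$\left(-25\right) \left(-1477\right) - s = \left(-25\right) \left(-1477\right) - \frac{1}{59813} = 36925 - \frac{1}{59813} = \frac{2208595024}{59813}$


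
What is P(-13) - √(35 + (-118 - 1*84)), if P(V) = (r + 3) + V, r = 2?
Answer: -8 - I*√167 ≈ -8.0 - 12.923*I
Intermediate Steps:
P(V) = 5 + V (P(V) = (2 + 3) + V = 5 + V)
P(-13) - √(35 + (-118 - 1*84)) = (5 - 13) - √(35 + (-118 - 1*84)) = -8 - √(35 + (-118 - 84)) = -8 - √(35 - 202) = -8 - √(-167) = -8 - I*√167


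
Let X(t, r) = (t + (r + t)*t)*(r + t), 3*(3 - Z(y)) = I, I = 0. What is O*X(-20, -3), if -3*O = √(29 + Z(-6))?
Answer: 40480*√2/3 ≈ 19082.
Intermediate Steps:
Z(y) = 3 (Z(y) = 3 - ⅓*0 = 3 + 0 = 3)
X(t, r) = (r + t)*(t + t*(r + t)) (X(t, r) = (t + t*(r + t))*(r + t) = (r + t)*(t + t*(r + t)))
O = -4*√2/3 (O = -√(29 + 3)/3 = -4*√2/3 ≈ -1.8856)
O*X(-20, -3) = (-4*√2/3)*(-20*(-3 - 20 + (-3)² + (-20)² + 2*(-3)*(-20))) = (-4*√2/3)*(-20*(-3 - 20 + 9 + 400 + 120)) = (-4*√2/3)*(-20*506) = -4*√2/3*(-10120) = 40480*√2/3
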